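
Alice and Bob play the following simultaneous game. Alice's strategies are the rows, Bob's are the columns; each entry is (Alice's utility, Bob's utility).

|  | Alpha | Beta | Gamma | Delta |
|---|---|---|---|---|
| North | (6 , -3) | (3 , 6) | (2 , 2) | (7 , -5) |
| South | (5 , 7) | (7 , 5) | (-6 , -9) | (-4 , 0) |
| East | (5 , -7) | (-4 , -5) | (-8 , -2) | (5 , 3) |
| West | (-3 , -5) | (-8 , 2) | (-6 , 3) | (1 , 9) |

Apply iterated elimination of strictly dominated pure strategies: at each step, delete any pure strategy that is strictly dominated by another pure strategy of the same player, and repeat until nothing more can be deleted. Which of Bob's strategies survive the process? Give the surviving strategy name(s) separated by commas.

Row East is eliminated: North beats it against every remaining column (Alpha: 6>5, Beta: 3>-4, Gamma: 2>-8, Delta: 7>5).
For Alice, North strictly dominates West on the remaining columns (Alpha: 6>-3, Beta: 3>-8, Gamma: 2>-6, Delta: 7>1); eliminate West.
Column Gamma is eliminated: Beta beats it against every remaining row (North: 6>2, South: 5>-9).
Column Delta is eliminated: Alpha beats it against every remaining row (North: -3>-5, South: 7>0).
Among the remaining strategies, none is strictly dominated by another pure strategy of the same player, so the elimination stops.
Surviving strategies — Alice: {North, South}; Bob: {Alpha, Beta}.

Alpha, Beta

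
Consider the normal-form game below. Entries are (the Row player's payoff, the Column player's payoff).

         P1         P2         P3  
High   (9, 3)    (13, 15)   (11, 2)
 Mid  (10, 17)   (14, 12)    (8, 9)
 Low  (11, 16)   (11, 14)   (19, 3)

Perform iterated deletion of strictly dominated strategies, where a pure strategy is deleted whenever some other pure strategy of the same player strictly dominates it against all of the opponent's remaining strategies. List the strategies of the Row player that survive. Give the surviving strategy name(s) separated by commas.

Low

For the Column player, P1 strictly dominates P3 on the remaining rows (High: 3>2, Mid: 17>9, Low: 16>3); eliminate P3.
Row High is eliminated: Mid beats it against every remaining column (P1: 10>9, P2: 14>13).
Column P2 is eliminated: P1 beats it against every remaining row (Mid: 17>12, Low: 16>14).
For the Row player, Low strictly dominates Mid on the remaining columns (P1: 11>10); eliminate Mid.
Among the remaining strategies, none is strictly dominated by another pure strategy of the same player, so the elimination stops.
Surviving strategies — the Row player: {Low}; the Column player: {P1}.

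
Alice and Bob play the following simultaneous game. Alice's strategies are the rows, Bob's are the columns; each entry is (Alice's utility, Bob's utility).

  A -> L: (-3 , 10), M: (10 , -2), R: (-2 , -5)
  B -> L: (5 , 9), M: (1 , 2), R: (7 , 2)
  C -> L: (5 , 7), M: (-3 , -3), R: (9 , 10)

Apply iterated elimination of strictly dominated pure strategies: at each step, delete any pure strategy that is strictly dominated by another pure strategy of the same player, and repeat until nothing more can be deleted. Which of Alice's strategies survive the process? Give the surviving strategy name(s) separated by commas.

B, C

For Bob, L strictly dominates M on the remaining rows (A: 10>-2, B: 9>2, C: 7>-3); eliminate M.
Row A is eliminated: B beats it against every remaining column (L: 5>-3, R: 7>-2).
Among the remaining strategies, none is strictly dominated by another pure strategy of the same player, so the elimination stops.
Surviving strategies — Alice: {B, C}; Bob: {L, R}.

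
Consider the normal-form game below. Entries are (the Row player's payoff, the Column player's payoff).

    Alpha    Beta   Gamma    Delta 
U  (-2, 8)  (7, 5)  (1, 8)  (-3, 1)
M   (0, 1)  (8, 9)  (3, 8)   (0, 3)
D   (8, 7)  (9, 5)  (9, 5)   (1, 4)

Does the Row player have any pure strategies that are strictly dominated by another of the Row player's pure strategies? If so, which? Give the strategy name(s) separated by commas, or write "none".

U, M

M strictly dominates U — Alpha: 0>-2, Beta: 8>7, Gamma: 3>1, Delta: 0>-3.
M is strictly dominated by D (Alpha: 8>0, Beta: 9>8, Gamma: 9>3, Delta: 1>0).
Nothing dominates D: U at Alpha (8>-2); M at Alpha (8>0).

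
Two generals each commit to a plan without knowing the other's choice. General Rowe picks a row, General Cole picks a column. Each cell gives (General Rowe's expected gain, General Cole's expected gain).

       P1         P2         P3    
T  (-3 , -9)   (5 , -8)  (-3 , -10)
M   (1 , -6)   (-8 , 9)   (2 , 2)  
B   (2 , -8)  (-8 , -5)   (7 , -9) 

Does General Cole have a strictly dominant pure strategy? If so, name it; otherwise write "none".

P2

P2 vs P1: T: -8>-9, M: 9>-6, B: -5>-8.
P2 vs P3: T: -8>-10, M: 9>2, B: -5>-9.
P2 strictly beats every other strategy against every opponent action, so it is strictly dominant.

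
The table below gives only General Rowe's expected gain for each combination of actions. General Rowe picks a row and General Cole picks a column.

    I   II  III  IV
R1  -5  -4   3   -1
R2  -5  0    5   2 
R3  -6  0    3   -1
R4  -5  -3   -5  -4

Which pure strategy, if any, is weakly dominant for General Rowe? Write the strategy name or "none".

R2 vs R1: I: -5=-5, II: 0>-4, III: 5>3, IV: 2>-1.
R2 vs R3: I: -5>-6, II: 0=0, III: 5>3, IV: 2>-1.
R2 vs R4: I: -5=-5, II: 0>-3, III: 5>-5, IV: 2>-4.
R2 is at least as good as every other strategy against every opponent action, so it is weakly dominant.

R2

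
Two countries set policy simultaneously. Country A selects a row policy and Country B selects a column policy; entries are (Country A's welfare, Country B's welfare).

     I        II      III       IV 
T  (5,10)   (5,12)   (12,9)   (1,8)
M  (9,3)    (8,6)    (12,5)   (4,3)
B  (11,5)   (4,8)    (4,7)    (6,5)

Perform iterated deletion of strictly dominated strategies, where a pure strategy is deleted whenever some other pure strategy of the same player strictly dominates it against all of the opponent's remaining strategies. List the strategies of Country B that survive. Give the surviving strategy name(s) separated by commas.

II

Country B's strategy I is strictly dominated by II (T: 12>10, M: 6>3, B: 8>5) and is removed.
Column III is eliminated: II beats it against every remaining row (T: 12>9, M: 6>5, B: 8>7).
Row T is eliminated: M beats it against every remaining column (II: 8>5, IV: 4>1).
For Country B, II strictly dominates IV on the remaining rows (M: 6>3, B: 8>5); eliminate IV.
Country A's strategy B is strictly dominated by M (II: 8>4) and is removed.
Among the remaining strategies, none is strictly dominated by another pure strategy of the same player, so the elimination stops.
Surviving strategies — Country A: {M}; Country B: {II}.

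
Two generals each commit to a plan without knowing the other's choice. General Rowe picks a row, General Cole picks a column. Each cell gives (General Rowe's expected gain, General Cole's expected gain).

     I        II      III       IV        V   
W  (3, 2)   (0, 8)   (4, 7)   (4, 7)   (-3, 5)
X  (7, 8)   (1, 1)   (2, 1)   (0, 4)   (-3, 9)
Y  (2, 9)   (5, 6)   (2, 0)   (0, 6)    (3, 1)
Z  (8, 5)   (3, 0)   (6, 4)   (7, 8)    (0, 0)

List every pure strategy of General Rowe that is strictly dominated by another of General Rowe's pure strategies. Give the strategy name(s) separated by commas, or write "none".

W: dominated, since Z does at least as well everywhere (I: 8>3, II: 3>0, III: 6>4, IV: 7>4, V: 0>-3).
X is strictly dominated by Z (I: 8>7, II: 3>1, III: 6>2, IV: 7>0, V: 0>-3).
Y: no other strategy beats it everywhere (W at II (5>0); X at II (5>1); Z at II (5>3)).
Z is not dominated — it holds its own against W at I (8>3); X at I (8>7); Y at I (8>2).

W, X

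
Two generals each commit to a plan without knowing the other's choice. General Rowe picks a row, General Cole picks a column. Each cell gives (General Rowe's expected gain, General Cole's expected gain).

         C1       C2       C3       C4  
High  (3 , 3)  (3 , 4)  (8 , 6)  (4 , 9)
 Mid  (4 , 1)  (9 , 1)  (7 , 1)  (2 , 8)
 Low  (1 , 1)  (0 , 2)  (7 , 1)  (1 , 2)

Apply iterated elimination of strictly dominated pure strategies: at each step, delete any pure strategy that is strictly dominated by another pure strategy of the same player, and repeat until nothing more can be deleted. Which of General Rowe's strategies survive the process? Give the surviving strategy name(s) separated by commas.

Row Low is eliminated: High beats it against every remaining column (C1: 3>1, C2: 3>0, C3: 8>7, C4: 4>1).
For General Cole, C4 strictly dominates C1 on the remaining rows (High: 9>3, Mid: 8>1); eliminate C1.
General Cole's strategy C2 is strictly dominated by C4 (High: 9>4, Mid: 8>1) and is removed.
General Rowe's strategy Mid is strictly dominated by High (C3: 8>7, C4: 4>2) and is removed.
For General Cole, C4 strictly dominates C3 on the remaining rows (High: 9>6); eliminate C3.
Among the remaining strategies, none is strictly dominated by another pure strategy of the same player, so the elimination stops.
Surviving strategies — General Rowe: {High}; General Cole: {C4}.

High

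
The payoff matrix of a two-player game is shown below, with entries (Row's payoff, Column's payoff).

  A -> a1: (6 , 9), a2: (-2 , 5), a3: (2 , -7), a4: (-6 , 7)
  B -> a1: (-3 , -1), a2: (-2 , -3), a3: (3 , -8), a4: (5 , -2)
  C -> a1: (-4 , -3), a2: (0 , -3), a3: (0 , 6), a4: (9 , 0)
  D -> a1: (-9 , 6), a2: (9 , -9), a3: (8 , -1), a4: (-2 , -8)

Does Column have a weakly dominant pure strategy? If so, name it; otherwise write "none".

none

a1 fails to dominate a3 at C (-3<6).
a2 fails to dominate a1 at A (5<9).
a3 fails to dominate a1 at A (-7<9).
a4 fails to dominate a1 at A (7<9).
No single strategy dominates all the others.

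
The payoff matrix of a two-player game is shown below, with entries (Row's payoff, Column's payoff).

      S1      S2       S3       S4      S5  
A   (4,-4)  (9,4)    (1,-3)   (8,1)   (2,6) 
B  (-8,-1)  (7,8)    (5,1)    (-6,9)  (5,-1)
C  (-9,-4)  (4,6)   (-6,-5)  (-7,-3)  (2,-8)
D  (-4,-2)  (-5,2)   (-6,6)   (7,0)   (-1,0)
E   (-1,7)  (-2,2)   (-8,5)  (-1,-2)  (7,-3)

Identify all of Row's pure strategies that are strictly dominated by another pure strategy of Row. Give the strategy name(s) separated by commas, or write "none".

C, D

A: no other strategy beats it everywhere (B at S1 (4>-8); C at S1 (4>-9); D at S1 (4>-4); E at S1 (4>-1)).
B is not dominated — it holds its own against A at S3 (5>1); C at S1 (-8>-9); D at S2 (7>-5); E at S2 (7>-2).
C: dominated, since B does at least as well everywhere (S1: -8>-9, S2: 7>4, S3: 5>-6, S4: -6>-7, S5: 5>2).
A strictly dominates D — S1: 4>-4, S2: 9>-5, S3: 1>-6, S4: 8>7, S5: 2>-1.
E: no other strategy beats it everywhere (A at S5 (7>2); B at S1 (-1>-8); C at S1 (-1>-9); D at S1 (-1>-4)).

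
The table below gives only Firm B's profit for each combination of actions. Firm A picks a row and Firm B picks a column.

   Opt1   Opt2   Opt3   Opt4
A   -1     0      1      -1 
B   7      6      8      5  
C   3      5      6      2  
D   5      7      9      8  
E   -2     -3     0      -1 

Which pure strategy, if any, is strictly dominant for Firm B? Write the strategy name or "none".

Opt3

Opt3 vs Opt1: A: 1>-1, B: 8>7, C: 6>3, D: 9>5, E: 0>-2.
Opt3 vs Opt2: A: 1>0, B: 8>6, C: 6>5, D: 9>7, E: 0>-3.
Opt3 vs Opt4: A: 1>-1, B: 8>5, C: 6>2, D: 9>8, E: 0>-1.
Opt3 strictly beats every other strategy against every opponent action, so it is strictly dominant.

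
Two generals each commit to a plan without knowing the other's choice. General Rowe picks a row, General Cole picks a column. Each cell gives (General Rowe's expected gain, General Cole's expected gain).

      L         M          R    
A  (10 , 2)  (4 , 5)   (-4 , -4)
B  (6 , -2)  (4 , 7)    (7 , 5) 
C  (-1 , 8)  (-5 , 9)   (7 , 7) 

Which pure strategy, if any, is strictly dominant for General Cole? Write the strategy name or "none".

M vs L: A: 5>2, B: 7>-2, C: 9>8.
M vs R: A: 5>-4, B: 7>5, C: 9>7.
M strictly beats every other strategy against every opponent action, so it is strictly dominant.

M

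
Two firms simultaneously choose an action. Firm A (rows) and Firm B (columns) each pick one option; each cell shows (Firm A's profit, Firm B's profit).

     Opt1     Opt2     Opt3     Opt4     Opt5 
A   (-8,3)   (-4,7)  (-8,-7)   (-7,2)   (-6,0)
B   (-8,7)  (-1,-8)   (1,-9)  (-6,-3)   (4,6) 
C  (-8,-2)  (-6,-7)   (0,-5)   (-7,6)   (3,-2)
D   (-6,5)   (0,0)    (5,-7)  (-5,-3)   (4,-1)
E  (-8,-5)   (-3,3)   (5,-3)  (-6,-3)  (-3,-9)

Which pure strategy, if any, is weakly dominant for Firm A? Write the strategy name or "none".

D vs A: Opt1: -6>-8, Opt2: 0>-4, Opt3: 5>-8, Opt4: -5>-7, Opt5: 4>-6.
D vs B: Opt1: -6>-8, Opt2: 0>-1, Opt3: 5>1, Opt4: -5>-6, Opt5: 4=4.
D vs C: Opt1: -6>-8, Opt2: 0>-6, Opt3: 5>0, Opt4: -5>-7, Opt5: 4>3.
D vs E: Opt1: -6>-8, Opt2: 0>-3, Opt3: 5=5, Opt4: -5>-6, Opt5: 4>-3.
D is at least as good as every other strategy against every opponent action, so it is weakly dominant.

D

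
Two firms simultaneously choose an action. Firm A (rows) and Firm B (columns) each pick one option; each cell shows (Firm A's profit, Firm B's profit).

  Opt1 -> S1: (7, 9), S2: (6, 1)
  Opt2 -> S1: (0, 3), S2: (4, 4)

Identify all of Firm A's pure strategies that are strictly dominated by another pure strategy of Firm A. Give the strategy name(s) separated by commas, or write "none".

Opt1 is not dominated — it holds its own against Opt2 at S1 (7>0).
Opt2 is strictly dominated by Opt1 (S1: 7>0, S2: 6>4).

Opt2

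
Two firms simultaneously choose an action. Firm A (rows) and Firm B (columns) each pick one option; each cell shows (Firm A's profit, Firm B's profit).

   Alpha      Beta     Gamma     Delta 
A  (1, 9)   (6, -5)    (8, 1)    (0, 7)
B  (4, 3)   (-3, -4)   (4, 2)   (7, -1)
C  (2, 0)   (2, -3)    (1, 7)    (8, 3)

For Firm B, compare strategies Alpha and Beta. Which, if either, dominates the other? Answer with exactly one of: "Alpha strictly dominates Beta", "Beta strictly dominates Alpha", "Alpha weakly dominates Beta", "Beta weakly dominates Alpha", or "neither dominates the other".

Compare Alpha to Beta across every action of Firm A: A: 9>-5, B: 3>-4, C: 0>-3.
Every comparison favours Alpha, so Alpha strictly dominates Beta.

Alpha strictly dominates Beta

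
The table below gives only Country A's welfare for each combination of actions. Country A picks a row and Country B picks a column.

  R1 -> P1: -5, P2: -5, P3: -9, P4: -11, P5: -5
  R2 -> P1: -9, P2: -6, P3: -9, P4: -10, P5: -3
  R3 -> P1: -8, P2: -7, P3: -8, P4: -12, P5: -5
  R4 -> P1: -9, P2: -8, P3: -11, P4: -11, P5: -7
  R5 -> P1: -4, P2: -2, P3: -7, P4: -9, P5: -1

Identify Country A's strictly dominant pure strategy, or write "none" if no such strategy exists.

R5 vs R1: P1: -4>-5, P2: -2>-5, P3: -7>-9, P4: -9>-11, P5: -1>-5.
R5 vs R2: P1: -4>-9, P2: -2>-6, P3: -7>-9, P4: -9>-10, P5: -1>-3.
R5 vs R3: P1: -4>-8, P2: -2>-7, P3: -7>-8, P4: -9>-12, P5: -1>-5.
R5 vs R4: P1: -4>-9, P2: -2>-8, P3: -7>-11, P4: -9>-11, P5: -1>-7.
R5 strictly beats every other strategy against every opponent action, so it is strictly dominant.

R5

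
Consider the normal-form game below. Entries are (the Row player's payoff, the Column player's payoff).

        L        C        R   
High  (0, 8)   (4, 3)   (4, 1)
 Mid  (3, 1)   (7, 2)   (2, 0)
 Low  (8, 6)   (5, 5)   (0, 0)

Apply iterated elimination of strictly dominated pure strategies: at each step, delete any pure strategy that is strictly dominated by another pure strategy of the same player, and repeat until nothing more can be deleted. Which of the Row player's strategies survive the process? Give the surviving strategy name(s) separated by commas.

Column R is eliminated: L beats it against every remaining row (High: 8>1, Mid: 1>0, Low: 6>0).
The Row player's strategy High is strictly dominated by Mid (L: 3>0, C: 7>4) and is removed.
Among the remaining strategies, none is strictly dominated by another pure strategy of the same player, so the elimination stops.
Surviving strategies — the Row player: {Mid, Low}; the Column player: {L, C}.

Mid, Low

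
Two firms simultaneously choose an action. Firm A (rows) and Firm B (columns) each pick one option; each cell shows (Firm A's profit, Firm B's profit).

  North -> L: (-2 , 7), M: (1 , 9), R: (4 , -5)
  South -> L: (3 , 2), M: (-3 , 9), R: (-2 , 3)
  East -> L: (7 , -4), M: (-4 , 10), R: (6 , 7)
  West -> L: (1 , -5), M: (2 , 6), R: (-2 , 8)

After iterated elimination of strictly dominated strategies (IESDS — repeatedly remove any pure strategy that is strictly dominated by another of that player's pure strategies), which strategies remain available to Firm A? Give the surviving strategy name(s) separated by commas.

North, East, West

Firm B's strategy L is strictly dominated by M (North: 9>7, South: 9>2, East: 10>-4, West: 6>-5) and is removed.
For Firm A, North strictly dominates South on the remaining columns (M: 1>-3, R: 4>-2); eliminate South.
Among the remaining strategies, none is strictly dominated by another pure strategy of the same player, so the elimination stops.
Surviving strategies — Firm A: {North, East, West}; Firm B: {M, R}.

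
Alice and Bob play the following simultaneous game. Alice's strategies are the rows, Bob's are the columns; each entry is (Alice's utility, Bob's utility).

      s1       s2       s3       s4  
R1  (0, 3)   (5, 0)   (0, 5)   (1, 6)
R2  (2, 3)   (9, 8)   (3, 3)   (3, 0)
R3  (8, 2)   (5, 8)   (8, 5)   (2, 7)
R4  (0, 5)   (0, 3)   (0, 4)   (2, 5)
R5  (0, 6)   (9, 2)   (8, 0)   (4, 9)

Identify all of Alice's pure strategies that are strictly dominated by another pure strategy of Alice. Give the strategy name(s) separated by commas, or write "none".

R1, R4

R1 is strictly dominated by R2 (s1: 2>0, s2: 9>5, s3: 3>0, s4: 3>1).
R2 is not dominated — it holds its own against R1 at s1 (2>0); R3 at s2 (9>5); R4 at s1 (2>0); R5 at s1 (2>0).
R3: no other strategy beats it everywhere (R1 at s1 (8>0); R2 at s1 (8>2); R4 at s1 (8>0); R5 at s1 (8>0)).
R2 strictly dominates R4 — s1: 2>0, s2: 9>0, s3: 3>0, s4: 3>2.
R5 is not dominated — it holds its own against R1 at s1 (0=0); R2 at s2 (9=9); R3 at s2 (9>5); R4 at s1 (0=0).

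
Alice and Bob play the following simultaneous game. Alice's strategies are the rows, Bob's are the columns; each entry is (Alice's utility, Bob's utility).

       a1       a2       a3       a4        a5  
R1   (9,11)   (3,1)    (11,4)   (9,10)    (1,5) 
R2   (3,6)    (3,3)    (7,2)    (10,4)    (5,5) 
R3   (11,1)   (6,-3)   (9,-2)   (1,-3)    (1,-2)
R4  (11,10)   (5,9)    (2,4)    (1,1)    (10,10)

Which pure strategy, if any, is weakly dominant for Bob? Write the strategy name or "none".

a1

a1 vs a2: R1: 11>1, R2: 6>3, R3: 1>-3, R4: 10>9.
a1 vs a3: R1: 11>4, R2: 6>2, R3: 1>-2, R4: 10>4.
a1 vs a4: R1: 11>10, R2: 6>4, R3: 1>-3, R4: 10>1.
a1 vs a5: R1: 11>5, R2: 6>5, R3: 1>-2, R4: 10=10.
a1 is at least as good as every other strategy against every opponent action, so it is weakly dominant.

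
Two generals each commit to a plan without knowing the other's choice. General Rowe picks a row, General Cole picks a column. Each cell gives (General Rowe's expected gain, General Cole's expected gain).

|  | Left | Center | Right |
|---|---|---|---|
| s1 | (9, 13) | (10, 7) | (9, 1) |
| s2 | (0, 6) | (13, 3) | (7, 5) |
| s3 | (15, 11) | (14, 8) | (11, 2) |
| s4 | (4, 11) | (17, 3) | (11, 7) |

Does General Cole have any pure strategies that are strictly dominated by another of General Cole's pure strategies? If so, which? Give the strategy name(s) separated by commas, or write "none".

Nothing dominates Left: Center at s1 (13>7); Right at s1 (13>1).
Left strictly dominates Center — s1: 13>7, s2: 6>3, s3: 11>8, s4: 11>3.
Right: dominated, since Left does at least as well everywhere (s1: 13>1, s2: 6>5, s3: 11>2, s4: 11>7).

Center, Right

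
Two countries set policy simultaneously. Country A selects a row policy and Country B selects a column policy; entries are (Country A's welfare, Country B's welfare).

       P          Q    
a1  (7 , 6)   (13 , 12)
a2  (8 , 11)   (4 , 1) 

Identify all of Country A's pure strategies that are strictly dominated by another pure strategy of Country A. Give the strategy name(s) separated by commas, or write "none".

none

Nothing dominates a1: a2 at Q (13>4).
Nothing dominates a2: a1 at P (8>7).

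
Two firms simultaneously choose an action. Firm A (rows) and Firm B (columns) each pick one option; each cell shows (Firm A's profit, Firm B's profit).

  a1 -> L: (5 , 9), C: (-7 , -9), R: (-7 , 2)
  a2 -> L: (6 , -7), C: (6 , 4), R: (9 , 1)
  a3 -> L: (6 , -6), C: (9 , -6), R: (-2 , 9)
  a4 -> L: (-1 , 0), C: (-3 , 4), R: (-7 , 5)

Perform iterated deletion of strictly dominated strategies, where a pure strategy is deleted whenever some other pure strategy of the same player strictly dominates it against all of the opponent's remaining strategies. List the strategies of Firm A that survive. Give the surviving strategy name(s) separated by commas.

For Firm A, a2 strictly dominates a1 on the remaining columns (L: 6>5, C: 6>-7, R: 9>-7); eliminate a1.
Firm A's strategy a4 is strictly dominated by a2 (L: 6>-1, C: 6>-3, R: 9>-7) and is removed.
Column L is eliminated: R beats it against every remaining row (a2: 1>-7, a3: 9>-6).
Among the remaining strategies, none is strictly dominated by another pure strategy of the same player, so the elimination stops.
Surviving strategies — Firm A: {a2, a3}; Firm B: {C, R}.

a2, a3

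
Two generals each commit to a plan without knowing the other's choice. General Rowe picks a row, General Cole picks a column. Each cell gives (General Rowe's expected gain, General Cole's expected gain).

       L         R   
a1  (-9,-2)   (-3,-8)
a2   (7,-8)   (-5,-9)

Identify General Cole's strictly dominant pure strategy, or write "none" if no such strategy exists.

L

L vs R: a1: -2>-8, a2: -8>-9.
L strictly beats every other strategy against every opponent action, so it is strictly dominant.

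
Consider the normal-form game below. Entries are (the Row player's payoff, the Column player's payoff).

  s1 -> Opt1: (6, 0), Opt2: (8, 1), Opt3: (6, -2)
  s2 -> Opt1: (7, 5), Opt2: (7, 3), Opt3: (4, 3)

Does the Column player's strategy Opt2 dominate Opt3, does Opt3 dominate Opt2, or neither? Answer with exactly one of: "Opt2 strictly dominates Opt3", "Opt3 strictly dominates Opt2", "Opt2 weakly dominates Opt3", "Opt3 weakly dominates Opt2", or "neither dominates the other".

Opt2's payoffs vs Opt3's, by the Row player's action — s1: 1>-2, s2: 3=3.
Opt2 is at least as good everywhere and strictly better somewhere (tied only at s2), so Opt2 weakly but not strictly dominates Opt3.

Opt2 weakly dominates Opt3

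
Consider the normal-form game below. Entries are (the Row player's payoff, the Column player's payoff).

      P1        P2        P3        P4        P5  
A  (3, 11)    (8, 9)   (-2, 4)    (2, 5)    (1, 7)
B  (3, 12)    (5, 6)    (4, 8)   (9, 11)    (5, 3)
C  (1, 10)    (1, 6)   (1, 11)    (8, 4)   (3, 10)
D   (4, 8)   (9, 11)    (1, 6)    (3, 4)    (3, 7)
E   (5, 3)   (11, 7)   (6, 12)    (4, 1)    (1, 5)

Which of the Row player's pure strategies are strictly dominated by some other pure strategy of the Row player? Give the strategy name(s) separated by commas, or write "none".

A, C

A is strictly dominated by D (P1: 4>3, P2: 9>8, P3: 1>-2, P4: 3>2, P5: 3>1).
B is not dominated — it holds its own against A at P1 (3=3); C at P1 (3>1); D at P3 (4>1); E at P4 (9>4).
C: dominated, since B does at least as well everywhere (P1: 3>1, P2: 5>1, P3: 4>1, P4: 9>8, P5: 5>3).
D: no other strategy beats it everywhere (A at P1 (4>3); B at P1 (4>3); C at P1 (4>1); E at P5 (3>1)).
E is not dominated — it holds its own against A at P1 (5>3); B at P1 (5>3); C at P1 (5>1); D at P1 (5>4).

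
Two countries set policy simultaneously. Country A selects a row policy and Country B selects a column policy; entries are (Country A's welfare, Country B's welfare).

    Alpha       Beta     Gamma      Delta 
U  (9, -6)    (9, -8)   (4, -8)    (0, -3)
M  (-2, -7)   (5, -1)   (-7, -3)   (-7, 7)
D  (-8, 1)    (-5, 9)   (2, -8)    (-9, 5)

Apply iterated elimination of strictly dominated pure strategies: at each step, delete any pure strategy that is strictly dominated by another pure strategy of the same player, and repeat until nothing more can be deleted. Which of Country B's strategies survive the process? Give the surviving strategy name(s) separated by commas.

Row M is eliminated: U beats it against every remaining column (Alpha: 9>-2, Beta: 9>5, Gamma: 4>-7, Delta: 0>-7).
Country A's strategy D is strictly dominated by U (Alpha: 9>-8, Beta: 9>-5, Gamma: 4>2, Delta: 0>-9) and is removed.
Country B's strategy Alpha is strictly dominated by Delta (U: -3>-6) and is removed.
Country B's strategy Beta is strictly dominated by Delta (U: -3>-8) and is removed.
Country B's strategy Gamma is strictly dominated by Delta (U: -3>-8) and is removed.
Among the remaining strategies, none is strictly dominated by another pure strategy of the same player, so the elimination stops.
Surviving strategies — Country A: {U}; Country B: {Delta}.

Delta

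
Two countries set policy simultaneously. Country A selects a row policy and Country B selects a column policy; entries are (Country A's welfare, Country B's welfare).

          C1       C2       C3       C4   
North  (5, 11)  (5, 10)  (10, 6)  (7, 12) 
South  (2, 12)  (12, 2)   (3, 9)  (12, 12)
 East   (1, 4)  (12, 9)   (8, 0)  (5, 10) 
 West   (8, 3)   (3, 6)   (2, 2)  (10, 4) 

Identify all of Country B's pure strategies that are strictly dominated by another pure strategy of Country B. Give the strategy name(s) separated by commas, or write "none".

Nothing dominates C1: C2 at North (11>10); C3 at North (11>6); C4 at South (12=12).
C2: no other strategy beats it everywhere (C1 at East (9>4); C3 at North (10>6); C4 at West (6>4)).
C3: dominated, since C1 does at least as well everywhere (North: 11>6, South: 12>9, East: 4>0, West: 3>2).
C4: no other strategy beats it everywhere (C1 at North (12>11); C2 at North (12>10); C3 at North (12>6)).

C3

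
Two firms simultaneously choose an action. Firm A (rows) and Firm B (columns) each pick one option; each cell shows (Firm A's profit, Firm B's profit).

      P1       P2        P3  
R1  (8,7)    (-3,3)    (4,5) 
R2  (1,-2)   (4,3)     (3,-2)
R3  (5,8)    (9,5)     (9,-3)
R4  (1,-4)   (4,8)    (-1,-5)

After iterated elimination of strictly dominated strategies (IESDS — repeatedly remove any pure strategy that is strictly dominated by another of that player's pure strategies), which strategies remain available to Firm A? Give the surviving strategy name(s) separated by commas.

Row R2 is eliminated: R3 beats it against every remaining column (P1: 5>1, P2: 9>4, P3: 9>3).
For Firm A, R3 strictly dominates R4 on the remaining columns (P1: 5>1, P2: 9>4, P3: 9>-1); eliminate R4.
For Firm B, P1 strictly dominates P2 on the remaining rows (R1: 7>3, R3: 8>5); eliminate P2.
Column P3 is eliminated: P1 beats it against every remaining row (R1: 7>5, R3: 8>-3).
Firm A's strategy R3 is strictly dominated by R1 (P1: 8>5) and is removed.
Among the remaining strategies, none is strictly dominated by another pure strategy of the same player, so the elimination stops.
Surviving strategies — Firm A: {R1}; Firm B: {P1}.

R1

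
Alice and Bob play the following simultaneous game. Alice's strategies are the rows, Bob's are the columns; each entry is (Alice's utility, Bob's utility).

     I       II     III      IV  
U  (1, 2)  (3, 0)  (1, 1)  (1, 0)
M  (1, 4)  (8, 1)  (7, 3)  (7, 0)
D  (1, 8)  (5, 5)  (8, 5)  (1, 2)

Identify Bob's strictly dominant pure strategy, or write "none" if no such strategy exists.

I

I vs II: U: 2>0, M: 4>1, D: 8>5.
I vs III: U: 2>1, M: 4>3, D: 8>5.
I vs IV: U: 2>0, M: 4>0, D: 8>2.
I strictly beats every other strategy against every opponent action, so it is strictly dominant.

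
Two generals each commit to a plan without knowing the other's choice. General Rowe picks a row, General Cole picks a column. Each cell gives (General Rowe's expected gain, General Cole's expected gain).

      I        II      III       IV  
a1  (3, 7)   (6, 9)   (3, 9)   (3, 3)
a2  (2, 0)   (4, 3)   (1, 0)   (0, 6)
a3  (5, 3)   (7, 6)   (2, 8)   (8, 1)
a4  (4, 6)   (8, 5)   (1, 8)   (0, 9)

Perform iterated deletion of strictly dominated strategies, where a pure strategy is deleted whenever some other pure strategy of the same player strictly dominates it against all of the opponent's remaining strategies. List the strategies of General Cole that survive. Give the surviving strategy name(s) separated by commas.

II, III, IV

General Rowe's strategy a2 is strictly dominated by a1 (I: 3>2, II: 6>4, III: 3>1, IV: 3>0) and is removed.
Column I is eliminated: III beats it against every remaining row (a1: 9>7, a3: 8>3, a4: 8>6).
Among the remaining strategies, none is strictly dominated by another pure strategy of the same player, so the elimination stops.
Surviving strategies — General Rowe: {a1, a3, a4}; General Cole: {II, III, IV}.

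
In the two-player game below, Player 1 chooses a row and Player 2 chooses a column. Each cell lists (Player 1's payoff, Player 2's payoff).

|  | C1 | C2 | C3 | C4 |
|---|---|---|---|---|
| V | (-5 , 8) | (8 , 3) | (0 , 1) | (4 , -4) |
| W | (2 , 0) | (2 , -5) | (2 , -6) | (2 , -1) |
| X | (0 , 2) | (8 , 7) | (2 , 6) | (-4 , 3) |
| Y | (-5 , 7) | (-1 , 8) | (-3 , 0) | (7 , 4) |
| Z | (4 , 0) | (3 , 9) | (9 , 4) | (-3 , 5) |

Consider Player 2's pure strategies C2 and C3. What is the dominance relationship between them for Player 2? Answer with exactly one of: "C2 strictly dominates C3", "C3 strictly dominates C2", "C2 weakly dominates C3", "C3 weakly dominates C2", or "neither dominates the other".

Compare C2 to C3 across each opponent action: V: 3>1, W: -5>-6, X: 7>6, Y: 8>0, Z: 9>4.
Every comparison favours C2, so C2 strictly dominates C3.

C2 strictly dominates C3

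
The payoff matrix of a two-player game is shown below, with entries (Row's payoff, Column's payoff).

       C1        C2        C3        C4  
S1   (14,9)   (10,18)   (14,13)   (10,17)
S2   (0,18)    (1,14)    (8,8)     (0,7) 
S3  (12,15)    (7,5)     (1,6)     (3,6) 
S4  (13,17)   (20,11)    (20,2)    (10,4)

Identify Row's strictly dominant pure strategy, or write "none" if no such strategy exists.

none

S1 fails to dominate S4 at C2 (10<20).
S2 fails to dominate S1 at C1 (0<14).
S3 fails to dominate S1 at C1 (12<14).
S4 fails to dominate S1 at C1 (13<14).
No single strategy dominates all the others.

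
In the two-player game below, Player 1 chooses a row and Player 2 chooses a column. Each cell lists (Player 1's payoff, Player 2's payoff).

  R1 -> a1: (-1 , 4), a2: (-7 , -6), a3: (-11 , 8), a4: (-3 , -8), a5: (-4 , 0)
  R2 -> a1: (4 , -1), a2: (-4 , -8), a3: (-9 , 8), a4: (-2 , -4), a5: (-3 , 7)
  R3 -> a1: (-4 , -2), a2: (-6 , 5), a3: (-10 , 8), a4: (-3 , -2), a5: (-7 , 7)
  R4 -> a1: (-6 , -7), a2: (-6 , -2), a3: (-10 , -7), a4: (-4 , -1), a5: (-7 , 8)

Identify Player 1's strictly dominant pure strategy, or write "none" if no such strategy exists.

R2 vs R1: a1: 4>-1, a2: -4>-7, a3: -9>-11, a4: -2>-3, a5: -3>-4.
R2 vs R3: a1: 4>-4, a2: -4>-6, a3: -9>-10, a4: -2>-3, a5: -3>-7.
R2 vs R4: a1: 4>-6, a2: -4>-6, a3: -9>-10, a4: -2>-4, a5: -3>-7.
R2 strictly beats every other strategy against every opponent action, so it is strictly dominant.

R2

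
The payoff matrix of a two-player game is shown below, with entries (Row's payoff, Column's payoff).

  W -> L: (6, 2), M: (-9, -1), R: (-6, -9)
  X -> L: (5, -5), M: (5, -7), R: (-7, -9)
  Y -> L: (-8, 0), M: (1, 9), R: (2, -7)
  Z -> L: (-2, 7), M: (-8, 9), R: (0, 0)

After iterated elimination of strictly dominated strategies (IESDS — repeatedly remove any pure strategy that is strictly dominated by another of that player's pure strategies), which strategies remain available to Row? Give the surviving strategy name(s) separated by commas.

Column R is eliminated: L beats it against every remaining row (W: 2>-9, X: -5>-9, Y: 0>-7, Z: 7>0).
Row's strategy Y is strictly dominated by X (L: 5>-8, M: 5>1) and is removed.
Row's strategy Z is strictly dominated by X (L: 5>-2, M: 5>-8) and is removed.
For Column, L strictly dominates M on the remaining rows (W: 2>-1, X: -5>-7); eliminate M.
Row X is eliminated: W beats it against every remaining column (L: 6>5).
Among the remaining strategies, none is strictly dominated by another pure strategy of the same player, so the elimination stops.
Surviving strategies — Row: {W}; Column: {L}.

W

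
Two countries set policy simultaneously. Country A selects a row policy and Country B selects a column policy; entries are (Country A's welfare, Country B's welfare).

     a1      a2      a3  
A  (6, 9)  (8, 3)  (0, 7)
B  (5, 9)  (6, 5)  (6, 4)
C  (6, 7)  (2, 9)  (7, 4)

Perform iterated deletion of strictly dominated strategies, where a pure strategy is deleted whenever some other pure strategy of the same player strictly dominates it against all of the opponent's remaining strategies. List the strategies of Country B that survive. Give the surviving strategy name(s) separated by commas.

a1, a2

Country B's strategy a3 is strictly dominated by a1 (A: 9>7, B: 9>4, C: 7>4) and is removed.
Row B is eliminated: A beats it against every remaining column (a1: 6>5, a2: 8>6).
Among the remaining strategies, none is strictly dominated by another pure strategy of the same player, so the elimination stops.
Surviving strategies — Country A: {A, C}; Country B: {a1, a2}.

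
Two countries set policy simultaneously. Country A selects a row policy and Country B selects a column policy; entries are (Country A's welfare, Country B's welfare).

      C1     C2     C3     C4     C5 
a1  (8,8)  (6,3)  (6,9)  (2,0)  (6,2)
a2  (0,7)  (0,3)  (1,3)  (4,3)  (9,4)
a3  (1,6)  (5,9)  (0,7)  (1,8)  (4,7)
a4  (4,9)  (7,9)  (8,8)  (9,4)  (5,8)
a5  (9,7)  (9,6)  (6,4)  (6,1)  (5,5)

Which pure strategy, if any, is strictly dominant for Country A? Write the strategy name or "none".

none

a1 fails to dominate a2 at C4 (2<4).
a2 fails to dominate a1 at C1 (0<8).
a3 fails to dominate a1 at C1 (1<8).
a4 fails to dominate a1 at C1 (4<8).
a5 fails to dominate a1 at C3 (6=6).
No single strategy dominates all the others.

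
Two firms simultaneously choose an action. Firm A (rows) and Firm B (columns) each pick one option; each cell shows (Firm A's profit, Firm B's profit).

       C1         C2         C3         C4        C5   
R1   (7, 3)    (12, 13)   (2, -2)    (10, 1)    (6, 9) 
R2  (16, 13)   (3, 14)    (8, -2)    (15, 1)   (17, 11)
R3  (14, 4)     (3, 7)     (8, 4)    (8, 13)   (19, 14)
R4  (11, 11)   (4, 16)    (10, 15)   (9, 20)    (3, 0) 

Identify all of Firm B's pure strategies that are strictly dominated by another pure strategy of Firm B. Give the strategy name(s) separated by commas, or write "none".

C1: dominated, since C2 does at least as well everywhere (R1: 13>3, R2: 14>13, R3: 7>4, R4: 16>11).
C2 is not dominated — it holds its own against C1 at R1 (13>3); C3 at R1 (13>-2); C4 at R1 (13>1); C5 at R1 (13>9).
C2 strictly dominates C3 — R1: 13>-2, R2: 14>-2, R3: 7>4, R4: 16>15.
C4 is not dominated — it holds its own against C1 at R3 (13>4); C2 at R3 (13>7); C3 at R1 (1>-2); C5 at R4 (20>0).
Nothing dominates C5: C1 at R1 (9>3); C2 at R3 (14>7); C3 at R1 (9>-2); C4 at R1 (9>1).

C1, C3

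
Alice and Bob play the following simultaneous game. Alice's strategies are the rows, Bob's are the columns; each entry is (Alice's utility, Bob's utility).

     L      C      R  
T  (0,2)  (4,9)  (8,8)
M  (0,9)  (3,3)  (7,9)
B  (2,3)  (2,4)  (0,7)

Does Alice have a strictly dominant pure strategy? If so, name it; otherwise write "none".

none

T fails to dominate M at L (0=0).
M fails to dominate T at L (0=0).
B fails to dominate T at C (2<4).
No single strategy dominates all the others.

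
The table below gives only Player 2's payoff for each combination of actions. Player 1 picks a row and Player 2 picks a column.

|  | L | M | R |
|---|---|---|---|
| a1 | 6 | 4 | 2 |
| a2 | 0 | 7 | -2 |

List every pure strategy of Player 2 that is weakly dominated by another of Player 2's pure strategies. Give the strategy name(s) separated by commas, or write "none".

R

L is not dominated — it holds its own against M at a1 (6>4); R at a1 (6>2).
Nothing dominates M: L at a2 (7>0); R at a1 (4>2).
L weakly dominates R — a1: 6>2, a2: 0>-2.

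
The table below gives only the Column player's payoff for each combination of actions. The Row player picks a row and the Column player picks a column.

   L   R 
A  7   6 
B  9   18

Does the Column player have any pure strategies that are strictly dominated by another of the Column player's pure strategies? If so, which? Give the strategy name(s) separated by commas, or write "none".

none

Nothing dominates L: R at A (7>6).
R: no other strategy beats it everywhere (L at B (18>9)).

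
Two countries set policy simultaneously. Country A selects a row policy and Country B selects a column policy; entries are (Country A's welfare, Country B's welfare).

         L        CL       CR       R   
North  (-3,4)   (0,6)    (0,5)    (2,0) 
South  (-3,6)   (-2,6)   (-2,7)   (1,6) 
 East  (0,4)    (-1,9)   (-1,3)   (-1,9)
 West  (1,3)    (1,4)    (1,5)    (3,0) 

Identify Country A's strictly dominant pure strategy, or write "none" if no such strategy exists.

West vs North: L: 1>-3, CL: 1>0, CR: 1>0, R: 3>2.
West vs South: L: 1>-3, CL: 1>-2, CR: 1>-2, R: 3>1.
West vs East: L: 1>0, CL: 1>-1, CR: 1>-1, R: 3>-1.
West strictly beats every other strategy against every opponent action, so it is strictly dominant.

West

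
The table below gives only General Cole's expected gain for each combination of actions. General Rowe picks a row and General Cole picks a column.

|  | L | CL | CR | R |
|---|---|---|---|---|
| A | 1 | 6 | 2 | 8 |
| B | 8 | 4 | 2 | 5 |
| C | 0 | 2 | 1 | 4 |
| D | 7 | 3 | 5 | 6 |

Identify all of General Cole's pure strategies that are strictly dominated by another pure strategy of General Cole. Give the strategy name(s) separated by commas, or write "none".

L is not dominated — it holds its own against CL at B (8>4); CR at B (8>2); R at B (8>5).
CL is strictly dominated by R (A: 8>6, B: 5>4, C: 4>2, D: 6>3).
CR is strictly dominated by R (A: 8>2, B: 5>2, C: 4>1, D: 6>5).
R: no other strategy beats it everywhere (L at A (8>1); CL at A (8>6); CR at A (8>2)).

CL, CR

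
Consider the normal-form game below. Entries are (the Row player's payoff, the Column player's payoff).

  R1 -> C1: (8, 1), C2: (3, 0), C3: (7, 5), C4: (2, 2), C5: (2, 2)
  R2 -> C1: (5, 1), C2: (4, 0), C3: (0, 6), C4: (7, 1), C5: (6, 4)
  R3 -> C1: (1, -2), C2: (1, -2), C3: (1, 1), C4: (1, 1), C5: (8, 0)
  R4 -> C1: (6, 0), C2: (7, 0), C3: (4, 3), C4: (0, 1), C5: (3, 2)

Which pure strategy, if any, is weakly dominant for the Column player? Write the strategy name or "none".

C3 vs C1: R1: 5>1, R2: 6>1, R3: 1>-2, R4: 3>0.
C3 vs C2: R1: 5>0, R2: 6>0, R3: 1>-2, R4: 3>0.
C3 vs C4: R1: 5>2, R2: 6>1, R3: 1=1, R4: 3>1.
C3 vs C5: R1: 5>2, R2: 6>4, R3: 1>0, R4: 3>2.
C3 is at least as good as every other strategy against every opponent action, so it is weakly dominant.

C3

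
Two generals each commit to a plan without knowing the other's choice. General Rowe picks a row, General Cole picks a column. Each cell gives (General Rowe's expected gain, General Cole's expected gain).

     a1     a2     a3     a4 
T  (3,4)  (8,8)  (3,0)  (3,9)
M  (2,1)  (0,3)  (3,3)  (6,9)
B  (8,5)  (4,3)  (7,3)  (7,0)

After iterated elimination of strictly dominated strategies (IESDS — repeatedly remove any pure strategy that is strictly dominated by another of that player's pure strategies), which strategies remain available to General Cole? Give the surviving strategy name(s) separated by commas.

a1, a2, a4

For General Rowe, B strictly dominates M on the remaining columns (a1: 8>2, a2: 4>0, a3: 7>3, a4: 7>6); eliminate M.
General Cole's strategy a3 is strictly dominated by a1 (T: 4>0, B: 5>3) and is removed.
Among the remaining strategies, none is strictly dominated by another pure strategy of the same player, so the elimination stops.
Surviving strategies — General Rowe: {T, B}; General Cole: {a1, a2, a4}.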